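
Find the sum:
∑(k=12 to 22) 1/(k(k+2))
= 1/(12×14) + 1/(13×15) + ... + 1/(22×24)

Partial fractions: 1/(k(k+2)) = (1/2)[1/k - 1/(k+2)]
Telescoping leaves the first two and last two terms:
= (1/2)[1/12 + 1/13 - 1/23 - 1/24]
= 539/14352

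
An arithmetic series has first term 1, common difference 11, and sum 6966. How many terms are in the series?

Using S = n/2 × [2a + (n-1)d]
6966 = n/2 × [2(1) + (n-1)(11)]
6966 = n/2 × [2 + 11n - 11]
13932 = n × [-9 + 11n]
11n² + (-9)n - 13932 = 0
Discriminant: Δ = (-9)² - 4(11)(-13932) = 81 + 613008 = 613089
√Δ = 783
n = [-(-9) + √Δ] / (2·11) = (9 + 783) / 22 = 792 / 22 = 36
(The negative root is discarded since n must be a positive integer.)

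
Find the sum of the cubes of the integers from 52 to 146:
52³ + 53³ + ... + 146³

Use ∑_{k=1}^{n} k³ = [n(n+1)/2]², then subtract the first 51 terms.
∑_{k=1}^{146} k³ = [146×147/2]² = 10731² = 115154361
∑_{k=1}^{51} k³ = [51×52/2]² = 1326² = 1758276
∑_{k=52}^{146} k³ = 115154361 - 1758276 = 113396085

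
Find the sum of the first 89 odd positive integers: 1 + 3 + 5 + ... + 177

Sum of first n odd numbers = n²
= 89²
= 7921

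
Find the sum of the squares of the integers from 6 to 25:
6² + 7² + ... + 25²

Use ∑_{k=1}^{n} k² = n(n+1)(2n+1)/6, then subtract the first 5 terms.
∑_{k=1}^{25} k² = 25×26×51/6 = 5525
∑_{k=1}^{5} k² = 5×6×11/6 = 55
∑_{k=6}^{25} k² = 5525 - 55 = 5470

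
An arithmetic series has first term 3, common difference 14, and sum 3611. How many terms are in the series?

Using S = n/2 × [2a + (n-1)d]
3611 = n/2 × [2(3) + (n-1)(14)]
3611 = n/2 × [6 + 14n - 14]
7222 = n × [-8 + 14n]
14n² + (-8)n - 7222 = 0
Discriminant: Δ = (-8)² - 4(14)(-7222) = 64 + 404432 = 404496
√Δ = 636
n = [-(-8) + √Δ] / (2·14) = (8 + 636) / 28 = 644 / 28 = 23
(The negative root is discarded since n must be a positive integer.)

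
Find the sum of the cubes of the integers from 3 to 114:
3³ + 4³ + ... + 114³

Use ∑_{k=1}^{n} k³ = [n(n+1)/2]², then subtract the first 2 terms.
∑_{k=1}^{114} k³ = [114×115/2]² = 6555² = 42968025
∑_{k=1}^{2} k³ = [2×3/2]² = 3² = 9
∑_{k=3}^{114} k³ = 42968025 - 9 = 42968016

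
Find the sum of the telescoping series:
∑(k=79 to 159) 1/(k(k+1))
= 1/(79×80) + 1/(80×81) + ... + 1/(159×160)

Partial fractions: 1/(k(k+1)) = 1/k - 1/(k+1)
The series telescopes:
= (1/79 - 1/80) + (1/80 - 1/81) + ... + (1/159 - 1/160)
= 1/79 - 1/160
= 81/12640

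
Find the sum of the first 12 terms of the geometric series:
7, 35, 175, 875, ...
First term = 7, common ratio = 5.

Sₙ = a(1 - rⁿ) / (1 - r)
S_12 = 7(1 - 5^12) / (1 - 5)
S_12 = 7(1 - 244140625) / (-4)
S_12 = 427246092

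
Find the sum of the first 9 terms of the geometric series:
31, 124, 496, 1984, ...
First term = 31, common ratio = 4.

Sₙ = a(1 - rⁿ) / (1 - r)
S_9 = 31(1 - 4^9) / (1 - 4)
S_9 = 31(1 - 262144) / (-3)
S_9 = 2708811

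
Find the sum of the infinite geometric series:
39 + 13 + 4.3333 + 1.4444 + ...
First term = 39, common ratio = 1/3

For |r| < 1, S = a / (1 - r)
S = 39 / (1 - (1/3))
S = 39 / (2/3)
S = 117/2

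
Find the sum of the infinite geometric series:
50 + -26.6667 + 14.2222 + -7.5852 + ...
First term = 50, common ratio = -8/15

For |r| < 1, S = a / (1 - r)
S = 50 / (1 - (-8/15))
S = 50 / (23/15)
S = 750/23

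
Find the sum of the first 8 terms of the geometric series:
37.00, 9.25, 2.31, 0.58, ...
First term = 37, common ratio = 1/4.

Sₙ = a(1 - rⁿ) / (1 - r)
S_8 = 37(1 - (1/4)^8) / (1 - (1/4))
S_8 = 37(1 - (1/65536)) / (3/4)
S_8 = 808265/16384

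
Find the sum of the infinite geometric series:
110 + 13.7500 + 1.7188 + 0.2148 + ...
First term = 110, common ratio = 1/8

For |r| < 1, S = a / (1 - r)
S = 110 / (1 - (1/8))
S = 110 / (7/8)
S = 880/7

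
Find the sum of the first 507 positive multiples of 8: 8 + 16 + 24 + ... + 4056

Factor out 8: = 8(1 + 2 + ... + 507) = 8 × n(n+1)/2
= 8 × 507×508/2
= 8 × 128778
= 1030224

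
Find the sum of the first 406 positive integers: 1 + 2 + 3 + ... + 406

Formula: ∑k = n(n+1)/2
= 406×407/2
= 165242/2
= 82621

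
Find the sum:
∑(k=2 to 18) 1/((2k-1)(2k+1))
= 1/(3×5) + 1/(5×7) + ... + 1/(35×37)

Partial fractions: 1/((2k-1)(2k+1)) = (1/2)[1/(2k-1) - 1/(2k+1)]
The series telescopes:
= (1/2)[1/3 - 1/37]
= 17/111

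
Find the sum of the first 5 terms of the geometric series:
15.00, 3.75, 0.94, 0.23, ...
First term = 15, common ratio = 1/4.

Sₙ = a(1 - rⁿ) / (1 - r)
S_5 = 15(1 - (1/4)^5) / (1 - (1/4))
S_5 = 15(1 - (1/1024)) / (3/4)
S_5 = 5115/256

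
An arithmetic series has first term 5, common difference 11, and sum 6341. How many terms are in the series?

Using S = n/2 × [2a + (n-1)d]
6341 = n/2 × [2(5) + (n-1)(11)]
6341 = n/2 × [10 + 11n - 11]
12682 = n × [-1 + 11n]
11n² + (-1)n - 12682 = 0
Discriminant: Δ = (-1)² - 4(11)(-12682) = 1 + 558008 = 558009
√Δ = 747
n = [-(-1) + √Δ] / (2·11) = (1 + 747) / 22 = 748 / 22 = 34
(The negative root is discarded since n must be a positive integer.)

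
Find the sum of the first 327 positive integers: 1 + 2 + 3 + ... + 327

Formula: ∑k = n(n+1)/2
= 327×328/2
= 107256/2
= 53628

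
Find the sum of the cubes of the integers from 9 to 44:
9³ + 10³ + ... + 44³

Use ∑_{k=1}^{n} k³ = [n(n+1)/2]², then subtract the first 8 terms.
∑_{k=1}^{44} k³ = [44×45/2]² = 990² = 980100
∑_{k=1}^{8} k³ = [8×9/2]² = 36² = 1296
∑_{k=9}^{44} k³ = 980100 - 1296 = 978804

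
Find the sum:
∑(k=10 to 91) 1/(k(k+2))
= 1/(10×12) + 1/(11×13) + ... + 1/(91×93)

Partial fractions: 1/(k(k+2)) = (1/2)[1/k - 1/(k+2)]
Telescoping leaves the first two and last two terms:
= (1/2)[1/10 + 1/11 - 1/92 - 1/93]
= 79663/941160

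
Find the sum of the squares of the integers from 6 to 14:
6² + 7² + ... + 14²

Use ∑_{k=1}^{n} k² = n(n+1)(2n+1)/6, then subtract the first 5 terms.
∑_{k=1}^{14} k² = 14×15×29/6 = 1015
∑_{k=1}^{5} k² = 5×6×11/6 = 55
∑_{k=6}^{14} k² = 1015 - 55 = 960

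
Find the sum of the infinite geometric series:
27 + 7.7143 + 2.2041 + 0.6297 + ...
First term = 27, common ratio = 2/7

For |r| < 1, S = a / (1 - r)
S = 27 / (1 - (2/7))
S = 27 / (5/7)
S = 189/5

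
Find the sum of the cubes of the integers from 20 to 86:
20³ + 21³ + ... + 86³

Use ∑_{k=1}^{n} k³ = [n(n+1)/2]², then subtract the first 19 terms.
∑_{k=1}^{86} k³ = [86×87/2]² = 3741² = 13995081
∑_{k=1}^{19} k³ = [19×20/2]² = 190² = 36100
∑_{k=20}^{86} k³ = 13995081 - 36100 = 13958981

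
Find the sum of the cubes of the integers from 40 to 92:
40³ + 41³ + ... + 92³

Use ∑_{k=1}^{n} k³ = [n(n+1)/2]², then subtract the first 39 terms.
∑_{k=1}^{92} k³ = [92×93/2]² = 4278² = 18301284
∑_{k=1}^{39} k³ = [39×40/2]² = 780² = 608400
∑_{k=40}^{92} k³ = 18301284 - 608400 = 17692884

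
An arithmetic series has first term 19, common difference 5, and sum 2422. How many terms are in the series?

Using S = n/2 × [2a + (n-1)d]
2422 = n/2 × [2(19) + (n-1)(5)]
2422 = n/2 × [38 + 5n - 5]
4844 = n × [33 + 5n]
5n² + (33)n - 4844 = 0
Discriminant: Δ = (33)² - 4(5)(-4844) = 1089 + 96880 = 97969
√Δ = 313
n = [-(33) + √Δ] / (2·5) = (-33 + 313) / 10 = 280 / 10 = 28
(The negative root is discarded since n must be a positive integer.)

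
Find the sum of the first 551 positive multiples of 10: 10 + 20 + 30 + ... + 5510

Factor out 10: = 10(1 + 2 + ... + 551) = 10 × n(n+1)/2
= 10 × 551×552/2
= 10 × 152076
= 1520760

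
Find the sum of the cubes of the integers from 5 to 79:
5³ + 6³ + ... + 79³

Use ∑_{k=1}^{n} k³ = [n(n+1)/2]², then subtract the first 4 terms.
∑_{k=1}^{79} k³ = [79×80/2]² = 3160² = 9985600
∑_{k=1}^{4} k³ = [4×5/2]² = 10² = 100
∑_{k=5}^{79} k³ = 9985600 - 100 = 9985500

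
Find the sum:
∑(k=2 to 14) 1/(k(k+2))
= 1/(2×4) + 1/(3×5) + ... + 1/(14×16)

Partial fractions: 1/(k(k+2)) = (1/2)[1/k - 1/(k+2)]
Telescoping leaves the first two and last two terms:
= (1/2)[1/2 + 1/3 - 1/15 - 1/16]
= 169/480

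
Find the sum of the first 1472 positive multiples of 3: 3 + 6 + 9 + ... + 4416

Factor out 3: = 3(1 + 2 + ... + 1472) = 3 × n(n+1)/2
= 3 × 1472×1473/2
= 3 × 1084128
= 3252384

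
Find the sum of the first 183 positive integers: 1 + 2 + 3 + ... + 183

Formula: ∑k = n(n+1)/2
= 183×184/2
= 33672/2
= 16836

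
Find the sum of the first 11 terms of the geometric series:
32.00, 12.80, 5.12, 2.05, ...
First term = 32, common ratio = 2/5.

Sₙ = a(1 - rⁿ) / (1 - r)
S_11 = 32(1 - (2/5)^11) / (1 - (2/5))
S_11 = 32(1 - (2048/48828125)) / (3/5)
S_11 = 520811488/9765625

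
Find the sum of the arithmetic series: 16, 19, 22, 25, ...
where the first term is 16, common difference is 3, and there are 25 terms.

Sₙ = n/2 × (first + last)
Last term = a + (n-1)d = 16 + (25-1)×3 = 88
S_25 = 25/2 × (16 + 88)
S_25 = 25/2 × 104 = 1300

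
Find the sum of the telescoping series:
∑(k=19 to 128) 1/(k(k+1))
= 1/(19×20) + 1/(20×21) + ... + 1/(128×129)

Partial fractions: 1/(k(k+1)) = 1/k - 1/(k+1)
The series telescopes:
= (1/19 - 1/20) + (1/20 - 1/21) + ... + (1/128 - 1/129)
= 1/19 - 1/129
= 110/2451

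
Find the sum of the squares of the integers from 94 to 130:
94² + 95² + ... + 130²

Use ∑_{k=1}^{n} k² = n(n+1)(2n+1)/6, then subtract the first 93 terms.
∑_{k=1}^{130} k² = 130×131×261/6 = 740805
∑_{k=1}^{93} k² = 93×94×187/6 = 272459
∑_{k=94}^{130} k² = 740805 - 272459 = 468346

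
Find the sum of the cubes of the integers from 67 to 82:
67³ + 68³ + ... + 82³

Use ∑_{k=1}^{n} k³ = [n(n+1)/2]², then subtract the first 66 terms.
∑_{k=1}^{82} k³ = [82×83/2]² = 3403² = 11580409
∑_{k=1}^{66} k³ = [66×67/2]² = 2211² = 4888521
∑_{k=67}^{82} k³ = 11580409 - 4888521 = 6691888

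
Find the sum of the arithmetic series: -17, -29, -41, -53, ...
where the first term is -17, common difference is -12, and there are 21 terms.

Sₙ = n/2 × (first + last)
Last term = a + (n-1)d = -17 + (21-1)×(-12) = -257
S_21 = 21/2 × (-17 + (-257))
S_21 = 21/2 × (-274) = -2877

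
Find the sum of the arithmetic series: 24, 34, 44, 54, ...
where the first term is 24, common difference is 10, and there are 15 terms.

Sₙ = n/2 × (first + last)
Last term = a + (n-1)d = 24 + (15-1)×10 = 164
S_15 = 15/2 × (24 + 164)
S_15 = 15/2 × 188 = 1410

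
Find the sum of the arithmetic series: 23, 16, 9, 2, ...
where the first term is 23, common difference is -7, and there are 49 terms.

Sₙ = n/2 × (first + last)
Last term = a + (n-1)d = 23 + (49-1)×(-7) = -313
S_49 = 49/2 × (23 + (-313))
S_49 = 49/2 × (-290) = -7105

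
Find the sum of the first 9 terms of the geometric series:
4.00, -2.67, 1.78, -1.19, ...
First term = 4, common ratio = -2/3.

Sₙ = a(1 - rⁿ) / (1 - r)
S_9 = 4(1 - (-2/3)^9) / (1 - (-2/3))
S_9 = 4(1 - (-512/19683)) / (5/3)
S_9 = 16156/6561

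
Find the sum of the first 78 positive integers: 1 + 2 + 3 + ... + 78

Formula: ∑k = n(n+1)/2
= 78×79/2
= 6162/2
= 3081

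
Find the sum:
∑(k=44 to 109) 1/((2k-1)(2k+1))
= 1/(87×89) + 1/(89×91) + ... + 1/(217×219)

Partial fractions: 1/((2k-1)(2k+1)) = (1/2)[1/(2k-1) - 1/(2k+1)]
The series telescopes:
= (1/2)[1/87 - 1/219]
= 22/6351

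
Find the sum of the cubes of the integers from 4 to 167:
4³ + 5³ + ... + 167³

Use ∑_{k=1}^{n} k³ = [n(n+1)/2]², then subtract the first 3 terms.
∑_{k=1}^{167} k³ = [167×168/2]² = 14028² = 196784784
∑_{k=1}^{3} k³ = [3×4/2]² = 6² = 36
∑_{k=4}^{167} k³ = 196784784 - 36 = 196784748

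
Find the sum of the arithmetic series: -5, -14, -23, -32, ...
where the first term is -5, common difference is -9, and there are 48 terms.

Sₙ = n/2 × (first + last)
Last term = a + (n-1)d = -5 + (48-1)×(-9) = -428
S_48 = 48/2 × (-5 + (-428))
S_48 = 48/2 × (-433) = -10392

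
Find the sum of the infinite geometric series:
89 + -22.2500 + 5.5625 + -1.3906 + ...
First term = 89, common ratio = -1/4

For |r| < 1, S = a / (1 - r)
S = 89 / (1 - (-1/4))
S = 89 / (5/4)
S = 356/5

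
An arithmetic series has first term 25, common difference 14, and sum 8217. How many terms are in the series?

Using S = n/2 × [2a + (n-1)d]
8217 = n/2 × [2(25) + (n-1)(14)]
8217 = n/2 × [50 + 14n - 14]
16434 = n × [36 + 14n]
14n² + (36)n - 16434 = 0
Discriminant: Δ = (36)² - 4(14)(-16434) = 1296 + 920304 = 921600
√Δ = 960
n = [-(36) + √Δ] / (2·14) = (-36 + 960) / 28 = 924 / 28 = 33
(The negative root is discarded since n must be a positive integer.)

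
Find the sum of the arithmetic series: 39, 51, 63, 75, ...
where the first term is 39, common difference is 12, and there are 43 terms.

Sₙ = n/2 × (first + last)
Last term = a + (n-1)d = 39 + (43-1)×12 = 543
S_43 = 43/2 × (39 + 543)
S_43 = 43/2 × 582 = 12513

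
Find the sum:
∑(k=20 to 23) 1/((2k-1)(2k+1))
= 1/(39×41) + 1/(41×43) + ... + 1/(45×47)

Partial fractions: 1/((2k-1)(2k+1)) = (1/2)[1/(2k-1) - 1/(2k+1)]
The series telescopes:
= (1/2)[1/39 - 1/47]
= 4/1833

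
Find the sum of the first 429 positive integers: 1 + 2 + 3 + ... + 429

Formula: ∑k = n(n+1)/2
= 429×430/2
= 184470/2
= 92235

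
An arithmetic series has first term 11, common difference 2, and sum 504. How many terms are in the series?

Using S = n/2 × [2a + (n-1)d]
504 = n/2 × [2(11) + (n-1)(2)]
504 = n/2 × [22 + 2n - 2]
1008 = n × [20 + 2n]
2n² + (20)n - 1008 = 0
Discriminant: Δ = (20)² - 4(2)(-1008) = 400 + 8064 = 8464
√Δ = 92
n = [-(20) + √Δ] / (2·2) = (-20 + 92) / 4 = 72 / 4 = 18
(The negative root is discarded since n must be a positive integer.)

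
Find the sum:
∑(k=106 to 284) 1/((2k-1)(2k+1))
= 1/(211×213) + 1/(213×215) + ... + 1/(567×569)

Partial fractions: 1/((2k-1)(2k+1)) = (1/2)[1/(2k-1) - 1/(2k+1)]
The series telescopes:
= (1/2)[1/211 - 1/569]
= 179/120059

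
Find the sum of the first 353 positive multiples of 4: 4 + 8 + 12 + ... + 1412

Factor out 4: = 4(1 + 2 + ... + 353) = 4 × n(n+1)/2
= 4 × 353×354/2
= 4 × 62481
= 249924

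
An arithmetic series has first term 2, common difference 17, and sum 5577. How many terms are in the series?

Using S = n/2 × [2a + (n-1)d]
5577 = n/2 × [2(2) + (n-1)(17)]
5577 = n/2 × [4 + 17n - 17]
11154 = n × [-13 + 17n]
17n² + (-13)n - 11154 = 0
Discriminant: Δ = (-13)² - 4(17)(-11154) = 169 + 758472 = 758641
√Δ = 871
n = [-(-13) + √Δ] / (2·17) = (13 + 871) / 34 = 884 / 34 = 26
(The negative root is discarded since n must be a positive integer.)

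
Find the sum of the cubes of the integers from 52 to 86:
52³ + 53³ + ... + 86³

Use ∑_{k=1}^{n} k³ = [n(n+1)/2]², then subtract the first 51 terms.
∑_{k=1}^{86} k³ = [86×87/2]² = 3741² = 13995081
∑_{k=1}^{51} k³ = [51×52/2]² = 1326² = 1758276
∑_{k=52}^{86} k³ = 13995081 - 1758276 = 12236805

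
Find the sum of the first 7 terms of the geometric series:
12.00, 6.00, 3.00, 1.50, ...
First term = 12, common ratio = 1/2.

Sₙ = a(1 - rⁿ) / (1 - r)
S_7 = 12(1 - (1/2)^7) / (1 - (1/2))
S_7 = 12(1 - (1/128)) / (1/2)
S_7 = 381/16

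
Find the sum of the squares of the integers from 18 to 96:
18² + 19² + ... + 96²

Use ∑_{k=1}^{n} k² = n(n+1)(2n+1)/6, then subtract the first 17 terms.
∑_{k=1}^{96} k² = 96×97×193/6 = 299536
∑_{k=1}^{17} k² = 17×18×35/6 = 1785
∑_{k=18}^{96} k² = 299536 - 1785 = 297751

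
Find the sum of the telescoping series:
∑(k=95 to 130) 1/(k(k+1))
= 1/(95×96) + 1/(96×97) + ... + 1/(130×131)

Partial fractions: 1/(k(k+1)) = 1/k - 1/(k+1)
The series telescopes:
= (1/95 - 1/96) + (1/96 - 1/97) + ... + (1/130 - 1/131)
= 1/95 - 1/131
= 36/12445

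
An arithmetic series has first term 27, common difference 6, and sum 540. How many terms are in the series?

Using S = n/2 × [2a + (n-1)d]
540 = n/2 × [2(27) + (n-1)(6)]
540 = n/2 × [54 + 6n - 6]
1080 = n × [48 + 6n]
6n² + (48)n - 1080 = 0
Discriminant: Δ = (48)² - 4(6)(-1080) = 2304 + 25920 = 28224
√Δ = 168
n = [-(48) + √Δ] / (2·6) = (-48 + 168) / 12 = 120 / 12 = 10
(The negative root is discarded since n must be a positive integer.)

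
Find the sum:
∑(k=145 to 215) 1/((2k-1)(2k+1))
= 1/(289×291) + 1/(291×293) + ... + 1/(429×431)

Partial fractions: 1/((2k-1)(2k+1)) = (1/2)[1/(2k-1) - 1/(2k+1)]
The series telescopes:
= (1/2)[1/289 - 1/431]
= 71/124559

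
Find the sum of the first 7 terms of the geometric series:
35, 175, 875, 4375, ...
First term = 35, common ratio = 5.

Sₙ = a(1 - rⁿ) / (1 - r)
S_7 = 35(1 - 5^7) / (1 - 5)
S_7 = 35(1 - 78125) / (-4)
S_7 = 683585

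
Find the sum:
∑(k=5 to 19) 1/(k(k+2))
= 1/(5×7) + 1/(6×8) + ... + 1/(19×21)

Partial fractions: 1/(k(k+2)) = (1/2)[1/k - 1/(k+2)]
Telescoping leaves the first two and last two terms:
= (1/2)[1/5 + 1/6 - 1/20 - 1/21]
= 113/840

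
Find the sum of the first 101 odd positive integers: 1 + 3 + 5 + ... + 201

Sum of first n odd numbers = n²
= 101²
= 10201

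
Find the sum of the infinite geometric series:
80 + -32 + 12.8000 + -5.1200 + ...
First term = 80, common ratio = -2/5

For |r| < 1, S = a / (1 - r)
S = 80 / (1 - (-2/5))
S = 80 / (7/5)
S = 400/7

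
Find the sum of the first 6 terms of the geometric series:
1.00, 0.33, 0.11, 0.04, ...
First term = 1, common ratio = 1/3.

Sₙ = a(1 - rⁿ) / (1 - r)
S_6 = 1(1 - (1/3)^6) / (1 - (1/3))
S_6 = 1(1 - (1/729)) / (2/3)
S_6 = 364/243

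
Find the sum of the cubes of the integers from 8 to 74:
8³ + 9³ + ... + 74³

Use ∑_{k=1}^{n} k³ = [n(n+1)/2]², then subtract the first 7 terms.
∑_{k=1}^{74} k³ = [74×75/2]² = 2775² = 7700625
∑_{k=1}^{7} k³ = [7×8/2]² = 28² = 784
∑_{k=8}^{74} k³ = 7700625 - 784 = 7699841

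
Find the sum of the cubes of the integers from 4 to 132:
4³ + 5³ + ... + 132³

Use ∑_{k=1}^{n} k³ = [n(n+1)/2]², then subtract the first 3 terms.
∑_{k=1}^{132} k³ = [132×133/2]² = 8778² = 77053284
∑_{k=1}^{3} k³ = [3×4/2]² = 6² = 36
∑_{k=4}^{132} k³ = 77053284 - 36 = 77053248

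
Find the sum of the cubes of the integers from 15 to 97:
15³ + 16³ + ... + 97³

Use ∑_{k=1}^{n} k³ = [n(n+1)/2]², then subtract the first 14 terms.
∑_{k=1}^{97} k³ = [97×98/2]² = 4753² = 22591009
∑_{k=1}^{14} k³ = [14×15/2]² = 105² = 11025
∑_{k=15}^{97} k³ = 22591009 - 11025 = 22579984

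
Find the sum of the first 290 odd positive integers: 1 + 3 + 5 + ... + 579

Sum of first n odd numbers = n²
= 290²
= 84100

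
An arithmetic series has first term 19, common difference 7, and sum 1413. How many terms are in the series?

Using S = n/2 × [2a + (n-1)d]
1413 = n/2 × [2(19) + (n-1)(7)]
1413 = n/2 × [38 + 7n - 7]
2826 = n × [31 + 7n]
7n² + (31)n - 2826 = 0
Discriminant: Δ = (31)² - 4(7)(-2826) = 961 + 79128 = 80089
√Δ = 283
n = [-(31) + √Δ] / (2·7) = (-31 + 283) / 14 = 252 / 14 = 18
(The negative root is discarded since n must be a positive integer.)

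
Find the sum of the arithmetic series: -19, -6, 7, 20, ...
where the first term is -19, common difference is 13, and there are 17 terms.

Sₙ = n/2 × (first + last)
Last term = a + (n-1)d = -19 + (17-1)×13 = 189
S_17 = 17/2 × (-19 + 189)
S_17 = 17/2 × 170 = 1445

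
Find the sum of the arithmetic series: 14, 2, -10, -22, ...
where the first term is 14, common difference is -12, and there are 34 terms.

Sₙ = n/2 × (first + last)
Last term = a + (n-1)d = 14 + (34-1)×(-12) = -382
S_34 = 34/2 × (14 + (-382))
S_34 = 34/2 × (-368) = -6256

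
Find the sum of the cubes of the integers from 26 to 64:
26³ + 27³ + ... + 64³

Use ∑_{k=1}^{n} k³ = [n(n+1)/2]², then subtract the first 25 terms.
∑_{k=1}^{64} k³ = [64×65/2]² = 2080² = 4326400
∑_{k=1}^{25} k³ = [25×26/2]² = 325² = 105625
∑_{k=26}^{64} k³ = 4326400 - 105625 = 4220775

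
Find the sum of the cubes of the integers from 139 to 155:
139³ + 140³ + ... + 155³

Use ∑_{k=1}^{n} k³ = [n(n+1)/2]², then subtract the first 138 terms.
∑_{k=1}^{155} k³ = [155×156/2]² = 12090² = 146168100
∑_{k=1}^{138} k³ = [138×139/2]² = 9591² = 91987281
∑_{k=139}^{155} k³ = 146168100 - 91987281 = 54180819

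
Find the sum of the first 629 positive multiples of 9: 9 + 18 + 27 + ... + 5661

Factor out 9: = 9(1 + 2 + ... + 629) = 9 × n(n+1)/2
= 9 × 629×630/2
= 9 × 198135
= 1783215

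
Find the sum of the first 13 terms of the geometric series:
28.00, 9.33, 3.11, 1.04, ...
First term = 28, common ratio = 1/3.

Sₙ = a(1 - rⁿ) / (1 - r)
S_13 = 28(1 - (1/3)^13) / (1 - (1/3))
S_13 = 28(1 - (1/1594323)) / (2/3)
S_13 = 22320508/531441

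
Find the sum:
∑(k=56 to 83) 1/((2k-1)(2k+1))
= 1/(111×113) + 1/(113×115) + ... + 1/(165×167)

Partial fractions: 1/((2k-1)(2k+1)) = (1/2)[1/(2k-1) - 1/(2k+1)]
The series telescopes:
= (1/2)[1/111 - 1/167]
= 28/18537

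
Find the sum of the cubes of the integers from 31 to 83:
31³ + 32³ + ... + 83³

Use ∑_{k=1}^{n} k³ = [n(n+1)/2]², then subtract the first 30 terms.
∑_{k=1}^{83} k³ = [83×84/2]² = 3486² = 12152196
∑_{k=1}^{30} k³ = [30×31/2]² = 465² = 216225
∑_{k=31}^{83} k³ = 12152196 - 216225 = 11935971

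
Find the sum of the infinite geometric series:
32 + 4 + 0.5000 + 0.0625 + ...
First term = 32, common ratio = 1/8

For |r| < 1, S = a / (1 - r)
S = 32 / (1 - (1/8))
S = 32 / (7/8)
S = 256/7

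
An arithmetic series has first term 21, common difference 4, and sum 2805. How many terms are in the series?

Using S = n/2 × [2a + (n-1)d]
2805 = n/2 × [2(21) + (n-1)(4)]
2805 = n/2 × [42 + 4n - 4]
5610 = n × [38 + 4n]
4n² + (38)n - 5610 = 0
Discriminant: Δ = (38)² - 4(4)(-5610) = 1444 + 89760 = 91204
√Δ = 302
n = [-(38) + √Δ] / (2·4) = (-38 + 302) / 8 = 264 / 8 = 33
(The negative root is discarded since n must be a positive integer.)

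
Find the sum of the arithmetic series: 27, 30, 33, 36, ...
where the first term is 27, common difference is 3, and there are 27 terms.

Sₙ = n/2 × (first + last)
Last term = a + (n-1)d = 27 + (27-1)×3 = 105
S_27 = 27/2 × (27 + 105)
S_27 = 27/2 × 132 = 1782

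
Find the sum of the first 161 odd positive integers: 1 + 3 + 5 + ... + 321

Sum of first n odd numbers = n²
= 161²
= 25921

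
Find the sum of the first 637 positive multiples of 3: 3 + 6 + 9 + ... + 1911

Factor out 3: = 3(1 + 2 + ... + 637) = 3 × n(n+1)/2
= 3 × 637×638/2
= 3 × 203203
= 609609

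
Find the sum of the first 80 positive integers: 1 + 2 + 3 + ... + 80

Formula: ∑k = n(n+1)/2
= 80×81/2
= 6480/2
= 3240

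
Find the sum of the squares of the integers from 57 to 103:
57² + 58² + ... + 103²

Use ∑_{k=1}^{n} k² = n(n+1)(2n+1)/6, then subtract the first 56 terms.
∑_{k=1}^{103} k² = 103×104×207/6 = 369564
∑_{k=1}^{56} k² = 56×57×113/6 = 60116
∑_{k=57}^{103} k² = 369564 - 60116 = 309448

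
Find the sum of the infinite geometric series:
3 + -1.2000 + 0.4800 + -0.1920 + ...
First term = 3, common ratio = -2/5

For |r| < 1, S = a / (1 - r)
S = 3 / (1 - (-2/5))
S = 3 / (7/5)
S = 15/7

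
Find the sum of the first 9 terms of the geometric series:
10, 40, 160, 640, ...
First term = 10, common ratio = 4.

Sₙ = a(1 - rⁿ) / (1 - r)
S_9 = 10(1 - 4^9) / (1 - 4)
S_9 = 10(1 - 262144) / (-3)
S_9 = 873810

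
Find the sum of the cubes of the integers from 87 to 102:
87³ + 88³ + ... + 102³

Use ∑_{k=1}^{n} k³ = [n(n+1)/2]², then subtract the first 86 terms.
∑_{k=1}^{102} k³ = [102×103/2]² = 5253² = 27594009
∑_{k=1}^{86} k³ = [86×87/2]² = 3741² = 13995081
∑_{k=87}^{102} k³ = 27594009 - 13995081 = 13598928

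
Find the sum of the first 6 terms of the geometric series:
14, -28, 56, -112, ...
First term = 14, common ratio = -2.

Sₙ = a(1 - rⁿ) / (1 - r)
S_6 = 14(1 - (-2)^6) / (1 - (-2))
S_6 = 14(1 - 64) / (3)
S_6 = -294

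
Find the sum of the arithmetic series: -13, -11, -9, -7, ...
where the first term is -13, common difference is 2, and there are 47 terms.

Sₙ = n/2 × (first + last)
Last term = a + (n-1)d = -13 + (47-1)×2 = 79
S_47 = 47/2 × (-13 + 79)
S_47 = 47/2 × 66 = 1551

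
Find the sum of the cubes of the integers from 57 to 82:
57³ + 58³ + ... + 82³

Use ∑_{k=1}^{n} k³ = [n(n+1)/2]², then subtract the first 56 terms.
∑_{k=1}^{82} k³ = [82×83/2]² = 3403² = 11580409
∑_{k=1}^{56} k³ = [56×57/2]² = 1596² = 2547216
∑_{k=57}^{82} k³ = 11580409 - 2547216 = 9033193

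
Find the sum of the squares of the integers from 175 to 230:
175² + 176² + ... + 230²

Use ∑_{k=1}^{n} k² = n(n+1)(2n+1)/6, then subtract the first 174 terms.
∑_{k=1}^{230} k² = 230×231×461/6 = 4082155
∑_{k=1}^{174} k² = 174×175×349/6 = 1771175
∑_{k=175}^{230} k² = 4082155 - 1771175 = 2310980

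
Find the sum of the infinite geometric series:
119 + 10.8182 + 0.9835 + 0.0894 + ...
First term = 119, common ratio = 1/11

For |r| < 1, S = a / (1 - r)
S = 119 / (1 - (1/11))
S = 119 / (10/11)
S = 1309/10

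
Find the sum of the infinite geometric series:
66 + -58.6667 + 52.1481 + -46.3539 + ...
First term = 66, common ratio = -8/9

For |r| < 1, S = a / (1 - r)
S = 66 / (1 - (-8/9))
S = 66 / (17/9)
S = 594/17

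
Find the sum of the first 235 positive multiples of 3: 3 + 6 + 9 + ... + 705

Factor out 3: = 3(1 + 2 + ... + 235) = 3 × n(n+1)/2
= 3 × 235×236/2
= 3 × 27730
= 83190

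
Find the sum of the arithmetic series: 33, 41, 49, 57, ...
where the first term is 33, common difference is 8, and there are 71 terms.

Sₙ = n/2 × (first + last)
Last term = a + (n-1)d = 33 + (71-1)×8 = 593
S_71 = 71/2 × (33 + 593)
S_71 = 71/2 × 626 = 22223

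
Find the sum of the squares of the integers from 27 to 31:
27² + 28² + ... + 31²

Use ∑_{k=1}^{n} k² = n(n+1)(2n+1)/6, then subtract the first 26 terms.
∑_{k=1}^{31} k² = 31×32×63/6 = 10416
∑_{k=1}^{26} k² = 26×27×53/6 = 6201
∑_{k=27}^{31} k² = 10416 - 6201 = 4215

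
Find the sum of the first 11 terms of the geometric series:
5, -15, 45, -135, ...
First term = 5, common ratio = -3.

Sₙ = a(1 - rⁿ) / (1 - r)
S_11 = 5(1 - (-3)^11) / (1 - (-3))
S_11 = 5(1 - (-177147)) / (4)
S_11 = 221435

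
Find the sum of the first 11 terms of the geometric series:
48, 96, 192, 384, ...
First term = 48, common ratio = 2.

Sₙ = a(1 - rⁿ) / (1 - r)
S_11 = 48(1 - 2^11) / (1 - 2)
S_11 = 48(1 - 2048) / (-1)
S_11 = 98256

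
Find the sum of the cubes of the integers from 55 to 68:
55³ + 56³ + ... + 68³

Use ∑_{k=1}^{n} k³ = [n(n+1)/2]², then subtract the first 54 terms.
∑_{k=1}^{68} k³ = [68×69/2]² = 2346² = 5503716
∑_{k=1}^{54} k³ = [54×55/2]² = 1485² = 2205225
∑_{k=55}^{68} k³ = 5503716 - 2205225 = 3298491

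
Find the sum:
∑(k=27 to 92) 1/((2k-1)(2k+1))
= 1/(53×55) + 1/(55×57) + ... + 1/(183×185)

Partial fractions: 1/((2k-1)(2k+1)) = (1/2)[1/(2k-1) - 1/(2k+1)]
The series telescopes:
= (1/2)[1/53 - 1/185]
= 66/9805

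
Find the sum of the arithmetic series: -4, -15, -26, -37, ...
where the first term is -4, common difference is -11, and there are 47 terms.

Sₙ = n/2 × (first + last)
Last term = a + (n-1)d = -4 + (47-1)×(-11) = -510
S_47 = 47/2 × (-4 + (-510))
S_47 = 47/2 × (-514) = -12079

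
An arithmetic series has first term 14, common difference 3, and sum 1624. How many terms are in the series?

Using S = n/2 × [2a + (n-1)d]
1624 = n/2 × [2(14) + (n-1)(3)]
1624 = n/2 × [28 + 3n - 3]
3248 = n × [25 + 3n]
3n² + (25)n - 3248 = 0
Discriminant: Δ = (25)² - 4(3)(-3248) = 625 + 38976 = 39601
√Δ = 199
n = [-(25) + √Δ] / (2·3) = (-25 + 199) / 6 = 174 / 6 = 29
(The negative root is discarded since n must be a positive integer.)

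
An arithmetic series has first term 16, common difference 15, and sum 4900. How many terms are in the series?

Using S = n/2 × [2a + (n-1)d]
4900 = n/2 × [2(16) + (n-1)(15)]
4900 = n/2 × [32 + 15n - 15]
9800 = n × [17 + 15n]
15n² + (17)n - 9800 = 0
Discriminant: Δ = (17)² - 4(15)(-9800) = 289 + 588000 = 588289
√Δ = 767
n = [-(17) + √Δ] / (2·15) = (-17 + 767) / 30 = 750 / 30 = 25
(The negative root is discarded since n must be a positive integer.)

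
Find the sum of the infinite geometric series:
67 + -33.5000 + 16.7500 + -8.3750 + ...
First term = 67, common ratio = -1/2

For |r| < 1, S = a / (1 - r)
S = 67 / (1 - (-1/2))
S = 67 / (3/2)
S = 134/3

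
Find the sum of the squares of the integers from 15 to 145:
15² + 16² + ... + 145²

Use ∑_{k=1}^{n} k² = n(n+1)(2n+1)/6, then subtract the first 14 terms.
∑_{k=1}^{145} k² = 145×146×291/6 = 1026745
∑_{k=1}^{14} k² = 14×15×29/6 = 1015
∑_{k=15}^{145} k² = 1026745 - 1015 = 1025730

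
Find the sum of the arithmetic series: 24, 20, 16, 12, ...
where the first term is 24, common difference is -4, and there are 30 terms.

Sₙ = n/2 × (first + last)
Last term = a + (n-1)d = 24 + (30-1)×(-4) = -92
S_30 = 30/2 × (24 + (-92))
S_30 = 30/2 × (-68) = -1020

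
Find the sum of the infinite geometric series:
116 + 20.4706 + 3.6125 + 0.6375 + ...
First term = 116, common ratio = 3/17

For |r| < 1, S = a / (1 - r)
S = 116 / (1 - (3/17))
S = 116 / (14/17)
S = 986/7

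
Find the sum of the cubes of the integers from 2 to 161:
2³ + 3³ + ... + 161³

Use ∑_{k=1}^{n} k³ = [n(n+1)/2]², then subtract the first 1 terms.
∑_{k=1}^{161} k³ = [161×162/2]² = 13041² = 170067681
∑_{k=1}^{1} k³ = [1×2/2]² = 1² = 1
∑_{k=2}^{161} k³ = 170067681 - 1 = 170067680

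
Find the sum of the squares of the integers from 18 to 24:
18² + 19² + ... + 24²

Use ∑_{k=1}^{n} k² = n(n+1)(2n+1)/6, then subtract the first 17 terms.
∑_{k=1}^{24} k² = 24×25×49/6 = 4900
∑_{k=1}^{17} k² = 17×18×35/6 = 1785
∑_{k=18}^{24} k² = 4900 - 1785 = 3115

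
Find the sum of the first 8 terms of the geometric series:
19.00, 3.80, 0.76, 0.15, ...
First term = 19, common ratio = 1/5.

Sₙ = a(1 - rⁿ) / (1 - r)
S_8 = 19(1 - (1/5)^8) / (1 - (1/5))
S_8 = 19(1 - (1/390625)) / (4/5)
S_8 = 1855464/78125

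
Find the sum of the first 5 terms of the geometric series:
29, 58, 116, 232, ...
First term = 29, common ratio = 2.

Sₙ = a(1 - rⁿ) / (1 - r)
S_5 = 29(1 - 2^5) / (1 - 2)
S_5 = 29(1 - 32) / (-1)
S_5 = 899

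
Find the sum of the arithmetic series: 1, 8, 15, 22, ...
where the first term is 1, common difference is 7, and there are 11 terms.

Sₙ = n/2 × (first + last)
Last term = a + (n-1)d = 1 + (11-1)×7 = 71
S_11 = 11/2 × (1 + 71)
S_11 = 11/2 × 72 = 396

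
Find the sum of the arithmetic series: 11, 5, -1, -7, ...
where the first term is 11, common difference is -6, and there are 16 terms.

Sₙ = n/2 × (first + last)
Last term = a + (n-1)d = 11 + (16-1)×(-6) = -79
S_16 = 16/2 × (11 + (-79))
S_16 = 16/2 × (-68) = -544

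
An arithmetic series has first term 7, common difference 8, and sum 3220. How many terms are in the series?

Using S = n/2 × [2a + (n-1)d]
3220 = n/2 × [2(7) + (n-1)(8)]
3220 = n/2 × [14 + 8n - 8]
6440 = n × [6 + 8n]
8n² + (6)n - 6440 = 0
Discriminant: Δ = (6)² - 4(8)(-6440) = 36 + 206080 = 206116
√Δ = 454
n = [-(6) + √Δ] / (2·8) = (-6 + 454) / 16 = 448 / 16 = 28
(The negative root is discarded since n must be a positive integer.)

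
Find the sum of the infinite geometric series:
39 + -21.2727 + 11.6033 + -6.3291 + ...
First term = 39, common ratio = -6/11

For |r| < 1, S = a / (1 - r)
S = 39 / (1 - (-6/11))
S = 39 / (17/11)
S = 429/17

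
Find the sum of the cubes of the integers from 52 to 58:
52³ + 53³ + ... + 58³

Use ∑_{k=1}^{n} k³ = [n(n+1)/2]², then subtract the first 51 terms.
∑_{k=1}^{58} k³ = [58×59/2]² = 1711² = 2927521
∑_{k=1}^{51} k³ = [51×52/2]² = 1326² = 1758276
∑_{k=52}^{58} k³ = 2927521 - 1758276 = 1169245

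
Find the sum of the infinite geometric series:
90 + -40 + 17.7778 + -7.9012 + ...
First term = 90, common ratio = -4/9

For |r| < 1, S = a / (1 - r)
S = 90 / (1 - (-4/9))
S = 90 / (13/9)
S = 810/13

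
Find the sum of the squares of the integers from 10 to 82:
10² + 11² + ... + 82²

Use ∑_{k=1}^{n} k² = n(n+1)(2n+1)/6, then subtract the first 9 terms.
∑_{k=1}^{82} k² = 82×83×165/6 = 187165
∑_{k=1}^{9} k² = 9×10×19/6 = 285
∑_{k=10}^{82} k² = 187165 - 285 = 186880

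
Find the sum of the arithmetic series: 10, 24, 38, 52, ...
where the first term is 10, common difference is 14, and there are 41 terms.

Sₙ = n/2 × (first + last)
Last term = a + (n-1)d = 10 + (41-1)×14 = 570
S_41 = 41/2 × (10 + 570)
S_41 = 41/2 × 580 = 11890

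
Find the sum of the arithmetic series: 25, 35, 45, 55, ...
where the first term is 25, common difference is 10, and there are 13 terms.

Sₙ = n/2 × (first + last)
Last term = a + (n-1)d = 25 + (13-1)×10 = 145
S_13 = 13/2 × (25 + 145)
S_13 = 13/2 × 170 = 1105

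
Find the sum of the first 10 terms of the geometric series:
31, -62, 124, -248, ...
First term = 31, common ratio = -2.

Sₙ = a(1 - rⁿ) / (1 - r)
S_10 = 31(1 - (-2)^10) / (1 - (-2))
S_10 = 31(1 - 1024) / (3)
S_10 = -10571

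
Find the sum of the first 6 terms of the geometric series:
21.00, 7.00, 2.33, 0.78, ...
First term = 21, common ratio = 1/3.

Sₙ = a(1 - rⁿ) / (1 - r)
S_6 = 21(1 - (1/3)^6) / (1 - (1/3))
S_6 = 21(1 - (1/729)) / (2/3)
S_6 = 2548/81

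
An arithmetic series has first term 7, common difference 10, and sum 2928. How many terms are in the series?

Using S = n/2 × [2a + (n-1)d]
2928 = n/2 × [2(7) + (n-1)(10)]
2928 = n/2 × [14 + 10n - 10]
5856 = n × [4 + 10n]
10n² + (4)n - 5856 = 0
Discriminant: Δ = (4)² - 4(10)(-5856) = 16 + 234240 = 234256
√Δ = 484
n = [-(4) + √Δ] / (2·10) = (-4 + 484) / 20 = 480 / 20 = 24
(The negative root is discarded since n must be a positive integer.)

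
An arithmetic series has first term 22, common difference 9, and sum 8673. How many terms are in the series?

Using S = n/2 × [2a + (n-1)d]
8673 = n/2 × [2(22) + (n-1)(9)]
8673 = n/2 × [44 + 9n - 9]
17346 = n × [35 + 9n]
9n² + (35)n - 17346 = 0
Discriminant: Δ = (35)² - 4(9)(-17346) = 1225 + 624456 = 625681
√Δ = 791
n = [-(35) + √Δ] / (2·9) = (-35 + 791) / 18 = 756 / 18 = 42
(The negative root is discarded since n must be a positive integer.)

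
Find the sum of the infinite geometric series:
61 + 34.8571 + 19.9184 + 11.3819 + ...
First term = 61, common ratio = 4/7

For |r| < 1, S = a / (1 - r)
S = 61 / (1 - (4/7))
S = 61 / (3/7)
S = 427/3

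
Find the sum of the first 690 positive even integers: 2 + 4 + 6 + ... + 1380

Sum of first n even numbers = n(n+1)
= 690×691
= 476790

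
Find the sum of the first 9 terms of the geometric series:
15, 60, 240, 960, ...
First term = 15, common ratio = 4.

Sₙ = a(1 - rⁿ) / (1 - r)
S_9 = 15(1 - 4^9) / (1 - 4)
S_9 = 15(1 - 262144) / (-3)
S_9 = 1310715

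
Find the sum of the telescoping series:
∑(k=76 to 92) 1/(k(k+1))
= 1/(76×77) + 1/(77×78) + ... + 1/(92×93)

Partial fractions: 1/(k(k+1)) = 1/k - 1/(k+1)
The series telescopes:
= (1/76 - 1/77) + (1/77 - 1/78) + ... + (1/92 - 1/93)
= 1/76 - 1/93
= 17/7068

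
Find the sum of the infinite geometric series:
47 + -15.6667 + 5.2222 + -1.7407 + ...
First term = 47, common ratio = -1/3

For |r| < 1, S = a / (1 - r)
S = 47 / (1 - (-1/3))
S = 47 / (4/3)
S = 141/4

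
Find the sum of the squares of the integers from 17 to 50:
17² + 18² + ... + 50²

Use ∑_{k=1}^{n} k² = n(n+1)(2n+1)/6, then subtract the first 16 terms.
∑_{k=1}^{50} k² = 50×51×101/6 = 42925
∑_{k=1}^{16} k² = 16×17×33/6 = 1496
∑_{k=17}^{50} k² = 42925 - 1496 = 41429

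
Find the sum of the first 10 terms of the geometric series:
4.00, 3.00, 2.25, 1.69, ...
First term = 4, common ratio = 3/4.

Sₙ = a(1 - rⁿ) / (1 - r)
S_10 = 4(1 - (3/4)^10) / (1 - (3/4))
S_10 = 4(1 - (59049/1048576)) / (1/4)
S_10 = 989527/65536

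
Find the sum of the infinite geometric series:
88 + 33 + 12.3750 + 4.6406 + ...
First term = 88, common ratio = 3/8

For |r| < 1, S = a / (1 - r)
S = 88 / (1 - (3/8))
S = 88 / (5/8)
S = 704/5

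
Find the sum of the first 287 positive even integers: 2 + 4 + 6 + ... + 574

Sum of first n even numbers = n(n+1)
= 287×288
= 82656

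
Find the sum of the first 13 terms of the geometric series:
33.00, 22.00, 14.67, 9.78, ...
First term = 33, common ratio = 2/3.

Sₙ = a(1 - rⁿ) / (1 - r)
S_13 = 33(1 - (2/3)^13) / (1 - (2/3))
S_13 = 33(1 - (8192/1594323)) / (1/3)
S_13 = 17447441/177147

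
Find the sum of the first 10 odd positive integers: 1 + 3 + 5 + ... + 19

Sum of first n odd numbers = n²
= 10²
= 100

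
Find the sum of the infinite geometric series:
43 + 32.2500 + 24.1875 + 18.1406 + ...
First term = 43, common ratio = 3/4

For |r| < 1, S = a / (1 - r)
S = 43 / (1 - (3/4))
S = 43 / (1/4)
S = 172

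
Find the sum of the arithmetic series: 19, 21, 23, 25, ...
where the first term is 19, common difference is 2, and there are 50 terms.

Sₙ = n/2 × (first + last)
Last term = a + (n-1)d = 19 + (50-1)×2 = 117
S_50 = 50/2 × (19 + 117)
S_50 = 50/2 × 136 = 3400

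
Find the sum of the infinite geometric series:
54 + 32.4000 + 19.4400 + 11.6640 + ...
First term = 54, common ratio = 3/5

For |r| < 1, S = a / (1 - r)
S = 54 / (1 - (3/5))
S = 54 / (2/5)
S = 135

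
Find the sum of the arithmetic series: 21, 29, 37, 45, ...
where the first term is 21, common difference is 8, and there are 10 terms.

Sₙ = n/2 × (first + last)
Last term = a + (n-1)d = 21 + (10-1)×8 = 93
S_10 = 10/2 × (21 + 93)
S_10 = 10/2 × 114 = 570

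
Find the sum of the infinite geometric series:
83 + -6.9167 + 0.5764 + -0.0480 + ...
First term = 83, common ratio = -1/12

For |r| < 1, S = a / (1 - r)
S = 83 / (1 - (-1/12))
S = 83 / (13/12)
S = 996/13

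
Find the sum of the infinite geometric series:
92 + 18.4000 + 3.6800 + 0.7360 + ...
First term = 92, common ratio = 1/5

For |r| < 1, S = a / (1 - r)
S = 92 / (1 - (1/5))
S = 92 / (4/5)
S = 115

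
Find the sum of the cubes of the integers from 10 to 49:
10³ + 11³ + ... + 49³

Use ∑_{k=1}^{n} k³ = [n(n+1)/2]², then subtract the first 9 terms.
∑_{k=1}^{49} k³ = [49×50/2]² = 1225² = 1500625
∑_{k=1}^{9} k³ = [9×10/2]² = 45² = 2025
∑_{k=10}^{49} k³ = 1500625 - 2025 = 1498600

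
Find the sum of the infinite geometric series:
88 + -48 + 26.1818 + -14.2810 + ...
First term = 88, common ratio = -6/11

For |r| < 1, S = a / (1 - r)
S = 88 / (1 - (-6/11))
S = 88 / (17/11)
S = 968/17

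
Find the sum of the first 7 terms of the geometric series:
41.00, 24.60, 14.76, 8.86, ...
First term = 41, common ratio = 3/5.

Sₙ = a(1 - rⁿ) / (1 - r)
S_7 = 41(1 - (3/5)^7) / (1 - (3/5))
S_7 = 41(1 - (2187/78125)) / (2/5)
S_7 = 1556729/15625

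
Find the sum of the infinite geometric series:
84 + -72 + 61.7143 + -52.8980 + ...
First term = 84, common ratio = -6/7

For |r| < 1, S = a / (1 - r)
S = 84 / (1 - (-6/7))
S = 84 / (13/7)
S = 588/13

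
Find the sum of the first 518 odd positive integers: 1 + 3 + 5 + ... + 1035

Sum of first n odd numbers = n²
= 518²
= 268324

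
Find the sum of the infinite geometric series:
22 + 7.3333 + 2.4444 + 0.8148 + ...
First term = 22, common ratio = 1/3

For |r| < 1, S = a / (1 - r)
S = 22 / (1 - (1/3))
S = 22 / (2/3)
S = 33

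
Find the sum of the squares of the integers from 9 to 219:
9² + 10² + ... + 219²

Use ∑_{k=1}^{n} k² = n(n+1)(2n+1)/6, then subtract the first 8 terms.
∑_{k=1}^{219} k² = 219×220×439/6 = 3525170
∑_{k=1}^{8} k² = 8×9×17/6 = 204
∑_{k=9}^{219} k² = 3525170 - 204 = 3524966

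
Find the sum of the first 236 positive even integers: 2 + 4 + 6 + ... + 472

Sum of first n even numbers = n(n+1)
= 236×237
= 55932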